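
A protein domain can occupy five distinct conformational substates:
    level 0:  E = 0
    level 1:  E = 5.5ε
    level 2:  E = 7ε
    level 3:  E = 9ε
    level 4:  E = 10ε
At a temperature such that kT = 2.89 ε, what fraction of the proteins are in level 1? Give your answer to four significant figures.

Eᵢ/kT = 0, 1.90311, 2.42215, 3.11419, 3.46021.
Z = Σ e^(−Eᵢ/kT) = e^(−0) + e^(−1.90311) + e^(−2.42215) + e^(−3.11419) + e^(−3.46021) = 1.00000 + 0.149104 + 0.0887306 + 0.0444145 + 0.0314232 = 1.31367.
P₁ = e^(−E₁/kT) / Z = 0.149104/1.31367 = 0.1135.

0.1135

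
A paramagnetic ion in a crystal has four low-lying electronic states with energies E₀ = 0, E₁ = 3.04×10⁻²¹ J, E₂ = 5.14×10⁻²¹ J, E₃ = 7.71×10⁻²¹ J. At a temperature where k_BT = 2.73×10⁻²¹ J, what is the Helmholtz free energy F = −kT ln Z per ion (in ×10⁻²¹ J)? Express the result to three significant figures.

Eᵢ/kT = 0, 1.1136, 1.8828, 2.8242.
Z = Σ e^(−Eᵢ/kT) = e^(−0) + e^(−1.1136) + e^(−1.8828) + e^(−2.8242) = 1.0000 + 0.32837 + 0.15216 + 0.059356 = 1.5399.
F = −kT ln Z = −2.73 × ln(1.5399) = −2.73 × 0.43172 = -1.18 ×10⁻²¹ J.

-1.18 ×10⁻²¹ J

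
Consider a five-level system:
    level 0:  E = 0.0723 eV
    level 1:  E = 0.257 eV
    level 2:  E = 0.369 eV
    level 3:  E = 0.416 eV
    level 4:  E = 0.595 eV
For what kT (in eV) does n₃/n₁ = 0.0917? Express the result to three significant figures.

0.0665 eV

n₃/n₁ = exp[−(E₃−E₁)/kT] = 0.0917.
⇒ (E₃−E₁)/kT = ln(1/0.0917) = ln(10.905) = 2.3892.
kT = 0.159 eV / 2.3892 = 0.0665 eV.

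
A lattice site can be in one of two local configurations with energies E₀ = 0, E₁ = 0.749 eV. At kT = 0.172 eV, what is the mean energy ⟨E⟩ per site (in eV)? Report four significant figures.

0.009500 eV

Eᵢ/kT = 0, 4.35465.
Z = Σ e^(−Eᵢ/kT) = e^(−0) + e^(−4.35465) = 1.00000 + 0.0128469 = 1.01285.
⟨E⟩ = Σ Eᵢ e^(−Eᵢ/kT) / Z = (0·1.00000 + 0.749·0.0128469) / 1.01285 = 0.009500 eV.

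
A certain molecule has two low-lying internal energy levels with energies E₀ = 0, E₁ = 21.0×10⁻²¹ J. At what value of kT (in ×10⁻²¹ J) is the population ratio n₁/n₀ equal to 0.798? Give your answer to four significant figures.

93.07 ×10⁻²¹ J

n₁/n₀ = exp[−(E₁−E₀)/kT] = 0.798.
⇒ (E₁−E₀)/kT = ln(1/0.798) = ln(1.25313) = 0.225644.
kT = 21.0 ×10⁻²¹ J / 0.225644 = 93.07 ×10⁻²¹ J.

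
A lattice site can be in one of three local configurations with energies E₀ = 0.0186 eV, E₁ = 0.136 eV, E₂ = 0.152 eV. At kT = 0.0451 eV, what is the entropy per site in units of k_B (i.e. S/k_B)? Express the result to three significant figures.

Eᵢ/kT = 0.41242, 3.0155, 3.3703.
Z = Σ e^(−Eᵢ/kT) = e^(−0.41242) + e^(−3.0155) + e^(−3.3703) = 0.66205 + 0.049021 + 0.034379 = 0.74545.
⟨E⟩ = Σ EᵢPᵢ = 0.032472 eV.
S/k_B = ln Z + ⟨E⟩/kT = ln(0.74545) + 0.032472/0.0451 = -0.29377 + 0.72000 = 0.426.

0.426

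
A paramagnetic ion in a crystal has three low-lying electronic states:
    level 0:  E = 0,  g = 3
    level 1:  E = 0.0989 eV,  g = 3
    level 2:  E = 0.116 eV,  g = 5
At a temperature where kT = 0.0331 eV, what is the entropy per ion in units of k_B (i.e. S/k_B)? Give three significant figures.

1.49

Eᵢ/kT = 0, 2.9879, 3.5045.
Z = Σ gᵢe^(−Eᵢ/kT) = 3·e^(−0) + 3·e^(−2.9879) + 5·e^(−3.5045) = 3.0000 + 0.15118 + 0.15031 = 3.3015.
⟨E⟩ = Σ EᵢPᵢ = 0.0098100 eV.
S/k_B = ln Z + ⟨E⟩/kT = ln(3.3015) + 0.0098100/0.0331 = 1.1944 + 0.29637 = 1.49.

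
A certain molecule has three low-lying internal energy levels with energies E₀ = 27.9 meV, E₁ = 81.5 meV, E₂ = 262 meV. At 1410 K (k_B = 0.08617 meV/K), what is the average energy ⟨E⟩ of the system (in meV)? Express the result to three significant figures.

k_BT = 0.08617 × 1410 K = 121.50 meV.
Eᵢ/kT = 0.22963, 0.67078, 2.1564.
Z = Σ e^(−Eᵢ/kT) = e^(−0.22963) + e^(−0.67078) + e^(−2.1564) = 0.79483 + 0.51131 + 0.11574 = 1.4219.
⟨E⟩ = Σ Eᵢ e^(−Eᵢ/kT) / Z = (27.9·0.79483 + 81.5·0.51131 + 262·0.11574) / 1.4219 = 66.2 meV.

66.2 meV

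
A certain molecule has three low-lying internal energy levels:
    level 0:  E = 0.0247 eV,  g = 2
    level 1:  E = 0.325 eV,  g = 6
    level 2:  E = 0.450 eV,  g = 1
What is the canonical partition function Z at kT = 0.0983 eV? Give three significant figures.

Z = 1.79

Eᵢ/kT = 0.25127, 3.3062, 4.5778.
Z = Σ gᵢe^(−Eᵢ/kT) = 2·e^(−0.25127) + 6·e^(−3.3062) + 1·e^(−4.5778) = 1.5556 + 0.21993 + 0.010277 = 1.7858.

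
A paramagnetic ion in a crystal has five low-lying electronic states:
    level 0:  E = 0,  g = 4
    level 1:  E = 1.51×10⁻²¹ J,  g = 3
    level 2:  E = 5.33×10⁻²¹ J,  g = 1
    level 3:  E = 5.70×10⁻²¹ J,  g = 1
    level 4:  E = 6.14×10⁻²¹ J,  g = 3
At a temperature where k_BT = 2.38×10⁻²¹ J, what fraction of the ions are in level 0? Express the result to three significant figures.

Eᵢ/kT = 0, 0.63445, 2.2395, 2.3950, 2.5798.
Z = Σ gᵢe^(−Eᵢ/kT) = 4·e^(−0) + 3·e^(−0.63445) + 1·e^(−2.2395) + 1·e^(−2.3950) + 3·e^(−2.5798) = 4.0000 + 1.5907 + 0.10651 + 0.091173 + 0.22737 = 6.0158.
P₀ = g₀ e^(−E₀/kT) / Z = 4.0000/6.0158 = 0.665.

0.665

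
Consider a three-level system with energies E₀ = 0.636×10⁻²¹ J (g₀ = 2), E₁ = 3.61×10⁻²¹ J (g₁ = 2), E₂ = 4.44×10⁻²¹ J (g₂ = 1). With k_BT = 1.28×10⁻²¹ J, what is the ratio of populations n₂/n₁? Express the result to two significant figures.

0.26

n₂/n₁ = (g₂/g₁) exp[−(E₂−E₁)/kT] = (1/2) × exp(−(0.83 ×10⁻²¹ J)/(1.28 ×10⁻²¹ J)) = (1/2) × exp(-0.6484) = 0.26.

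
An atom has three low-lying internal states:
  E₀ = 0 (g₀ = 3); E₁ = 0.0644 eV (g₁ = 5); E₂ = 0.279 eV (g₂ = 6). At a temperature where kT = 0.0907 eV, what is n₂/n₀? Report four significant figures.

n₂/n₀ = (g₂/g₀) exp[−(E₂−E₀)/kT] = (6/3) × exp(−(0.279 eV)/(0.0907 eV)) = (6/3) × exp(-3.07607) = 0.09228.

0.09228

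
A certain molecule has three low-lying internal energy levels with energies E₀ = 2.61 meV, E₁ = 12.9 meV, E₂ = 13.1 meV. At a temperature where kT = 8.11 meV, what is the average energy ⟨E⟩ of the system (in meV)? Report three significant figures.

Eᵢ/kT = 0.32182, 1.5906, 1.6153.
Z = Σ e^(−Eᵢ/kT) = e^(−0.32182) + e^(−1.5906) + e^(−1.6153) = 0.72483 + 0.20380 + 0.19883 = 1.1275.
⟨E⟩ = Σ Eᵢ e^(−Eᵢ/kT) / Z = (2.61·0.72483 + 12.9·0.20380 + 13.1·0.19883) / 1.1275 = 6.32 meV.

6.32 meV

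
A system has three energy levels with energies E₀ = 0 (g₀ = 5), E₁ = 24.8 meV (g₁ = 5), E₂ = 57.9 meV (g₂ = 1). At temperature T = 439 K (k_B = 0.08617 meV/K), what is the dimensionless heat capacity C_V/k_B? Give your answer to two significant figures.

k_BT = 0.08617 × 439 K = 37.83 meV.
Eᵢ/kT = 0, 0.6556, 1.531.
Z = Σ gᵢe^(−Eᵢ/kT) = 5·e^(−0) + 5·e^(−0.6556) + 1·e^(−1.531) = 5.000 + 2.596 + 0.2163 = 7.812.
⟨E⟩ = 9.844 meV, ⟨E²⟩ = 297.2 meV².
C_V/k_B = (⟨E²⟩ − ⟨E⟩²)/(kT)² = (297.2 − 96.90)/1431 = 0.14.

0.14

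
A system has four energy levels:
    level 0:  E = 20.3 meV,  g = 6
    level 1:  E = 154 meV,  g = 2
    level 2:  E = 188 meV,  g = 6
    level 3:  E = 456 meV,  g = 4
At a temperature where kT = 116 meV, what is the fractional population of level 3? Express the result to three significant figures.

0.0115

Eᵢ/kT = 0.17500, 1.3276, 1.6207, 3.9310.
Z = Σ gᵢe^(−Eᵢ/kT) = 6·e^(−0.17500) + 2·e^(−1.3276) + 6·e^(−1.6207) + 4·e^(−3.9310) = 5.0367 + 0.53023 + 1.1866 + 0.078496 = 6.8320.
P₃ = g₃ e^(−E₃/kT) / Z = 0.078496/6.8320 = 0.0115.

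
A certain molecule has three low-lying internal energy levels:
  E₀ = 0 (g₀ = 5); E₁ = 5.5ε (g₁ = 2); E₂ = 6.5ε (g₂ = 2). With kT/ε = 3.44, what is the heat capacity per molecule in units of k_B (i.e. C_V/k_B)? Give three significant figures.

Eᵢ/kT = 0, 1.5988, 1.8895.
Z = Σ gᵢe^(−Eᵢ/kT) = 5·e^(−0) + 2·e^(−1.5988) + 2·e^(−1.8895) = 5.0000 + 0.40428 + 0.30229 = 5.7066.
⟨E⟩ = 0.73396 ε, ⟨E²⟩ = 4.3811 ε².
C_V/k_B = (⟨E²⟩ − ⟨E⟩²)/(kT)² = (4.3811 − 0.53870)/11.834 = 0.325.

0.325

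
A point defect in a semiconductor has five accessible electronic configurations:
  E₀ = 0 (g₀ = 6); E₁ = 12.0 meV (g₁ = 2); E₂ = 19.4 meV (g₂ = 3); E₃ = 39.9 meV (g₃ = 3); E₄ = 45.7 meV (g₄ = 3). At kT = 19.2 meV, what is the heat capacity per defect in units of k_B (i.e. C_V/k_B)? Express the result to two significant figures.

0.40

Eᵢ/kT = 0, 0.6250, 1.010, 2.078, 2.380.
Z = Σ gᵢe^(−Eᵢ/kT) = 6·e^(−0) + 2·e^(−0.6250) + 3·e^(−1.010) + 3·e^(−2.078) + 3·e^(−2.380) = 6.000 + 1.071 + 1.093 + 0.3755 + 0.2777 = 8.817.
⟨E⟩ = 7.001 meV, ⟨E²⟩ = 197.7 meV².
C_V/k_B = (⟨E²⟩ − ⟨E⟩²)/(kT)² = (197.7 − 49.01)/368.6 = 0.40.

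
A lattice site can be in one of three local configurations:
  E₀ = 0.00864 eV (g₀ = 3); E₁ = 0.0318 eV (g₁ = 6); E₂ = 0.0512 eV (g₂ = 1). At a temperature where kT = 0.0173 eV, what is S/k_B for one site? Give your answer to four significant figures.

2.036

Eᵢ/kT = 0.499422, 1.83815, 2.95954.
Z = Σ gᵢe^(−Eᵢ/kT) = 3·e^(−0.499422) + 6·e^(−1.83815) + 1·e^(−2.95954) = 1.82064 + 0.954669 + 0.0518428 = 2.82715.
⟨E⟩ = Σ EᵢPᵢ = 0.0172411 eV.
S/k_B = ln Z + ⟨E⟩/kT = ln(2.82715) + 0.0172411/0.0173 = 1.03927 + 0.996595 = 2.036.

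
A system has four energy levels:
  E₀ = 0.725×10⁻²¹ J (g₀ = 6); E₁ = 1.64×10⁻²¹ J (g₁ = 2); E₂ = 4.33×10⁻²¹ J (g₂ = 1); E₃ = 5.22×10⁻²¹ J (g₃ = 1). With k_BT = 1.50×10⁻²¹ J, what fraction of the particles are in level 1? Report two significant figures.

0.15

Eᵢ/kT = 0.4833, 1.093, 2.887, 3.480.
Z = Σ gᵢe^(−Eᵢ/kT) = 6·e^(−0.4833) + 2·e^(−1.093) + 1·e^(−2.887) + 1·e^(−3.480) = 3.700 + 0.6704 + 0.05574 + 0.03081 = 4.457.
P₁ = g₁ e^(−E₁/kT) / Z = 0.6704/4.457 = 0.15.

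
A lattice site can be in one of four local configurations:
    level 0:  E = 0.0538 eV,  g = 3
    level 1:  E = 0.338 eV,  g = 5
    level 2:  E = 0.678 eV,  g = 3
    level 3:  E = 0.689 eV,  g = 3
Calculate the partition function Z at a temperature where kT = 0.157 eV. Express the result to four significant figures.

Z = 2.788

Eᵢ/kT = 0.342675, 2.15287, 4.31847, 4.38854.
Z = Σ gᵢe^(−Eᵢ/kT) = 3·e^(−0.342675) + 5·e^(−2.15287) + 3·e^(−4.31847) + 3·e^(−4.38854) = 2.12961 + 0.580752 + 0.0399607 + 0.0372565 = 2.78758.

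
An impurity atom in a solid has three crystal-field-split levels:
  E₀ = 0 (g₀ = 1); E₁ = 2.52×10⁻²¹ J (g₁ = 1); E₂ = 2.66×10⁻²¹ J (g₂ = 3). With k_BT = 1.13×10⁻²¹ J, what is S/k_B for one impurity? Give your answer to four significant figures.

Eᵢ/kT = 0, 2.23009, 2.35398.
Z = Σ gᵢe^(−Eᵢ/kT) = 1·e^(−0) + 1·e^(−2.23009) + 3·e^(−2.35398) = 1.00000 + 0.107519 + 0.284971 = 1.39249.
⟨E⟩ = Σ EᵢPᵢ = 0.738943 ×10⁻²¹ J.
S/k_B = ln Z + ⟨E⟩/kT = ln(1.39249) + 0.738943/1.13 = 0.331094 + 0.653932 = 0.9850.

0.9850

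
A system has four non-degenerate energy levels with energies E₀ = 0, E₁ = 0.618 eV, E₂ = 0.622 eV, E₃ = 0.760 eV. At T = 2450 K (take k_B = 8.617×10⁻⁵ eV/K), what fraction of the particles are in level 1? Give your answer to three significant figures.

k_BT = 8.617×10⁻⁵ × 2450 K = 0.21112 eV.
Eᵢ/kT = 0, 2.9272, 2.9462, 3.5998.
Z = Σ e^(−Eᵢ/kT) = e^(−0) + e^(−2.9272) + e^(−2.9462) + e^(−3.5998) = 1.0000 + 0.053547 + 0.052539 + 0.027329 = 1.1334.
P₁ = e^(−E₁/kT) / Z = 0.053547/1.1334 = 0.0472.

0.0472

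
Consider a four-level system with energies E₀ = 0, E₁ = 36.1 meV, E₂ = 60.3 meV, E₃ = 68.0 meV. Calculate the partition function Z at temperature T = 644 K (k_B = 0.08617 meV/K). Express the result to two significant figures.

k_BT = 0.08617 × 644 K = 55.49 meV.
Eᵢ/kT = 0, 0.6506, 1.087, 1.225.
Z = Σ e^(−Eᵢ/kT) = e^(−0) + e^(−0.6506) + e^(−1.087) + e^(−1.225) = 1.000 + 0.5217 + 0.3372 + 0.2938 = 2.153.

Z = 2.2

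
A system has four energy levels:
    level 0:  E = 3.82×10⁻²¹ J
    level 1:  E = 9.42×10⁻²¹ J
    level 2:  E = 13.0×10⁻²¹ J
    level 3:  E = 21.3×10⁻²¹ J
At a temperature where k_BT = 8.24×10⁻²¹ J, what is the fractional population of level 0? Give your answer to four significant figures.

Eᵢ/kT = 0.463592, 1.14320, 1.57767, 2.58495.
Z = Σ e^(−Eᵢ/kT) = e^(−0.463592) + e^(−1.14320) + e^(−1.57767) + e^(−2.58495) = 0.629020 + 0.318797 + 0.206456 + 0.0753998 = 1.22967.
P₀ = e^(−E₀/kT) / Z = 0.629020/1.22967 = 0.5115.

0.5115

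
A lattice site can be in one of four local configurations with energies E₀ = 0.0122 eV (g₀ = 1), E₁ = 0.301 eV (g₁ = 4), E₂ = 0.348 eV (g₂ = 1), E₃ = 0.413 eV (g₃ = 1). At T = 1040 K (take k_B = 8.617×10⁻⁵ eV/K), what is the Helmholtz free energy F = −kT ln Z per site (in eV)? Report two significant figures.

-0.0037 eV

k_BT = 8.617×10⁻⁵ × 1040 K = 0.08962 eV.
Eᵢ/kT = 0.1361, 3.359, 3.883, 4.608.
Z = Σ gᵢe^(−Eᵢ/kT) = 1·e^(−0.1361) + 4·e^(−3.359) + 1·e^(−3.883) + 1·e^(−4.608) = 0.8728 + 0.1391 + 0.02059 + 0.009972 = 1.042.
F = −kT ln Z = −0.08962 × ln(1.042) = −0.08962 × 0.04114 = -0.0037 eV.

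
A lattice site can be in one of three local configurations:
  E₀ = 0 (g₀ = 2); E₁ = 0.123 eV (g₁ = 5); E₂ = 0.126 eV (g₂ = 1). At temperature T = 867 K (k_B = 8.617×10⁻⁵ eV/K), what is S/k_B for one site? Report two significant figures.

k_BT = 8.617×10⁻⁵ × 867 K = 0.07471 eV.
Eᵢ/kT = 0, 1.646, 1.687.
Z = Σ gᵢe^(−Eᵢ/kT) = 2·e^(−0) + 5·e^(−1.646) + 1·e^(−1.687) = 2.000 + 0.9641 + 0.1851 = 3.149.
⟨E⟩ = Σ EᵢPᵢ = 0.04506 eV.
S/k_B = ln Z + ⟨E⟩/kT = ln(3.149) + 0.04506/0.07471 = 1.147 + 0.6031 = 1.8.

1.8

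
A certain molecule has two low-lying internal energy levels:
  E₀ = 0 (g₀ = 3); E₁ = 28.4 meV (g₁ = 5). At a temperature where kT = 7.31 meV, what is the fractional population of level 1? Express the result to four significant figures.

0.03311

Eᵢ/kT = 0, 3.88509.
Z = Σ gᵢe^(−Eᵢ/kT) = 3·e^(−0) + 5·e^(−3.88509) = 3.00000 + 0.102730 = 3.10273.
P₁ = g₁ e^(−E₁/kT) / Z = 0.102730/3.10273 = 0.03311.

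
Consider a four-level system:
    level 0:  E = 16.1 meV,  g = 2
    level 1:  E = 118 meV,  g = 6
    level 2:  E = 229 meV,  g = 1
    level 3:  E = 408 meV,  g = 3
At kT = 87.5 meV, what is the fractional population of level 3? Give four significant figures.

Eᵢ/kT = 0.184000, 1.34857, 2.61714, 4.66286.
Z = Σ gᵢe^(−Eᵢ/kT) = 2·e^(−0.184000) + 6·e^(−1.34857) + 1·e^(−2.61714) + 3·e^(−4.66286) = 1.66387 + 1.55767 + 0.0730114 + 0.0283183 = 3.32287.
P₃ = g₃ e^(−E₃/kT) / Z = 0.0283183/3.32287 = 0.008522.

0.008522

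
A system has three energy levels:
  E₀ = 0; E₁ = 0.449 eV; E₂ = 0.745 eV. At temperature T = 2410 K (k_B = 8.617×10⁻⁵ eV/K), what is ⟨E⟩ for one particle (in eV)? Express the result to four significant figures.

0.06326 eV

k_BT = 8.617×10⁻⁵ × 2410 K = 0.207670 eV.
Eᵢ/kT = 0, 2.16208, 3.58742.
Z = Σ e^(−Eᵢ/kT) = e^(−0) + e^(−2.16208) + e^(−3.58742) = 1.00000 + 0.115085 + 0.0276696 = 1.14275.
⟨E⟩ = Σ Eᵢ e^(−Eᵢ/kT) / Z = (0·1.00000 + 0.449·0.115085 + 0.745·0.0276696) / 1.14275 = 0.06326 eV.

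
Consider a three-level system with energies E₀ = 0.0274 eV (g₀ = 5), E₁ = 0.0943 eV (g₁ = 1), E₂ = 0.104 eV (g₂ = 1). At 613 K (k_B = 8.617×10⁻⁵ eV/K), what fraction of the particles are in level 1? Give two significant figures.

0.051

k_BT = 8.617×10⁻⁵ × 613 K = 0.05282 eV.
Eᵢ/kT = 0.5187, 1.785, 1.969.
Z = Σ gᵢe^(−Eᵢ/kT) = 5·e^(−0.5187) + 1·e^(−1.785) + 1·e^(−1.969) = 2.976 + 0.1678 + 0.1396 = 3.283.
P₁ = g₁ e^(−E₁/kT) / Z = 0.1678/3.283 = 0.051.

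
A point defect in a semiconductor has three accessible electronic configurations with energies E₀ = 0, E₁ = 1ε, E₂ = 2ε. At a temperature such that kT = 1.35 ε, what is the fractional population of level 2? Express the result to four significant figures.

Eᵢ/kT = 0, 0.740741, 1.48148.
Z = Σ e^(−Eᵢ/kT) = e^(−0) + e^(−0.740741) + e^(−1.48148) = 1.00000 + 0.476761 + 0.227301 = 1.70406.
P₂ = e^(−E₂/kT) / Z = 0.227301/1.70406 = 0.1334.

0.1334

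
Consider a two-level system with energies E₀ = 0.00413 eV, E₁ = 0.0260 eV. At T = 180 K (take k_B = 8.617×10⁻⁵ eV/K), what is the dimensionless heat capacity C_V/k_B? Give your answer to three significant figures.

0.314

k_BT = 8.617×10⁻⁵ × 180 K = 0.015511 eV.
Eᵢ/kT = 0.26626, 1.6762.
Z = Σ e^(−Eᵢ/kT) = e^(−0.26626) + e^(−1.6762) = 0.76624 + 0.18708 = 0.95332.
⟨E⟩ = 0.0084218 eV, ⟨E²⟩ = 0.00014637 eV².
C_V/k_B = (⟨E²⟩ − ⟨E⟩²)/(kT)² = (0.00014637 − 0.000070927)/0.00024059 = 0.314.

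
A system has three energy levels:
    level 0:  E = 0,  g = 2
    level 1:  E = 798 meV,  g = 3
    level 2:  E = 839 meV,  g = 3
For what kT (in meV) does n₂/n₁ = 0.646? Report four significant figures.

n₂/n₁ = (g₂/g₁) exp[−(E₂−E₁)/kT] = 0.646.
⇒ (E₂−E₁)/kT = ln((3/3)/0.646) = ln(1.54799) = 0.436957.
kT = 41 meV / 0.436957 = 93.83 meV.

93.83 meV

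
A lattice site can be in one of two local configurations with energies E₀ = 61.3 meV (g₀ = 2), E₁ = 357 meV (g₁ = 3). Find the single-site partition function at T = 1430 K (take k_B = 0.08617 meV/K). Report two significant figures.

k_BT = 0.08617 × 1430 K = 123.2 meV.
Eᵢ/kT = 0.4976, 2.898.
Z = Σ gᵢe^(−Eᵢ/kT) = 2·e^(−0.4976) + 3·e^(−2.898) = 1.216 + 0.1654 = 1.381.

Z = 1.4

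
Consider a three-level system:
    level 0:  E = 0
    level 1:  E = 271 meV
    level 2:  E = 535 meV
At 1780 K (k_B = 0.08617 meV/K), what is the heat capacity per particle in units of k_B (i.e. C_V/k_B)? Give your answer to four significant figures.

k_BT = 0.08617 × 1780 K = 153.383 meV.
Eᵢ/kT = 0, 1.76682, 3.48800.
Z = Σ e^(−Eᵢ/kT) = e^(−0) + e^(−1.76682) + e^(−3.48800) = 1.00000 + 0.170876 + 0.0305619 = 1.20144.
⟨E⟩ = 52.1524 meV, ⟨E²⟩ = 17726.1 meV².
C_V/k_B = (⟨E²⟩ − ⟨E⟩²)/(kT)² = (17726.1 − 2719.87)/23526.3 = 0.6378.

0.6378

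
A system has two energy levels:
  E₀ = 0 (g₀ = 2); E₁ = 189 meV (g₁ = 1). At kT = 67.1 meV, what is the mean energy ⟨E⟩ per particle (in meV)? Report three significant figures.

Eᵢ/kT = 0, 2.8167.
Z = Σ gᵢe^(−Eᵢ/kT) = 2·e^(−0) + 1·e^(−2.8167) = 2.0000 + 0.059803 = 2.0598.
⟨E⟩ = Σ Eᵢ gᵢe^(−Eᵢ/kT) / Z = (0·2.0000 + 189·0.059803) / 2.0598 = 5.49 meV.

5.49 meV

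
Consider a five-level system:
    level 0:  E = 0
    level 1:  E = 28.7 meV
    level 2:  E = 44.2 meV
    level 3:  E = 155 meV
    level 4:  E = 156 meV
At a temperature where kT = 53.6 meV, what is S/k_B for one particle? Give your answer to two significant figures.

1.2

Eᵢ/kT = 0, 0.5354, 0.8246, 2.892, 2.910.
Z = Σ e^(−Eᵢ/kT) = e^(−0) + e^(−0.5354) + e^(−0.8246) + e^(−2.892) + e^(−2.910) = 1.000 + 0.5854 + 0.4384 + 0.05547 + 0.05448 = 2.134.
⟨E⟩ = Σ EᵢPᵢ = 24.96 meV.
S/k_B = ln Z + ⟨E⟩/kT = ln(2.134) + 24.96/53.6 = 0.7580 + 0.4657 = 1.2.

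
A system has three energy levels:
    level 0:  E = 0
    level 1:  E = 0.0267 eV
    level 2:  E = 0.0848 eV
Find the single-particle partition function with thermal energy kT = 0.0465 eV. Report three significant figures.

Z = 1.72

Eᵢ/kT = 0, 0.57419, 1.8237.
Z = Σ e^(−Eᵢ/kT) = e^(−0) + e^(−0.57419) + e^(−1.8237) = 1.0000 + 0.56316 + 0.16143 = 1.7246.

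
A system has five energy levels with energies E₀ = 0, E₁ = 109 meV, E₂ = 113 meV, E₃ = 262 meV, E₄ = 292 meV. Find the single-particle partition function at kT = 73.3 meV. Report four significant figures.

Eᵢ/kT = 0, 1.48704, 1.54161, 3.57435, 3.98363.
Z = Σ e^(−Eᵢ/kT) = e^(−0) + e^(−1.48704) + e^(−1.54161) + e^(−3.57435) + e^(−3.98363) = 1.00000 + 0.226041 + 0.214036 + 0.0280336 + 0.0186179 = 1.48673.

Z = 1.487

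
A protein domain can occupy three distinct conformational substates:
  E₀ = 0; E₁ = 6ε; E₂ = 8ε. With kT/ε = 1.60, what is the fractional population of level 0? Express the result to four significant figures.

0.9706

Eᵢ/kT = 0, 3.75000, 5.00000.
Z = Σ e^(−Eᵢ/kT) = e^(−0) + e^(−3.75000) + e^(−5.00000) = 1.00000 + 0.0235177 + 0.00673795 = 1.03026.
P₀ = e^(−E₀/kT) / Z = 1.00000/1.03026 = 0.9706.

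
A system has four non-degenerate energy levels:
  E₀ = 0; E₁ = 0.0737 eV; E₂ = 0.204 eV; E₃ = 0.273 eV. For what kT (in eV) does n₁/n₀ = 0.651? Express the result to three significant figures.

n₁/n₀ = exp[−(E₁−E₀)/kT] = 0.651.
⇒ (E₁−E₀)/kT = ln(1/0.651) = ln(1.5361) = 0.42925.
kT = 0.0737 eV / 0.42925 = 0.172 eV.

0.172 eV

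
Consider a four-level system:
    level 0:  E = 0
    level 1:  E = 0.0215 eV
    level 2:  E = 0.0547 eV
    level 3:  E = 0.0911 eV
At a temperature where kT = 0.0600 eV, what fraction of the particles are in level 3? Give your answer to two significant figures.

0.094

Eᵢ/kT = 0, 0.3583, 0.9117, 1.518.
Z = Σ e^(−Eᵢ/kT) = e^(−0) + e^(−0.3583) + e^(−0.9117) + e^(−1.518) = 1.000 + 0.6989 + 0.4018 + 0.2191 = 2.320.
P₃ = e^(−E₃/kT) / Z = 0.2191/2.320 = 0.094.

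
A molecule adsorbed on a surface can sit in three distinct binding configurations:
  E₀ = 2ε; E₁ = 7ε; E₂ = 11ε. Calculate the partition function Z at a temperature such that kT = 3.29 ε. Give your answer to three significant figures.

Eᵢ/kT = 0.60790, 2.1277, 3.3435.
Z = Σ e^(−Eᵢ/kT) = e^(−0.60790) + e^(−2.1277) + e^(−3.3435) = 0.54449 + 0.11911 + 0.035313 = 0.69891.

Z = 0.699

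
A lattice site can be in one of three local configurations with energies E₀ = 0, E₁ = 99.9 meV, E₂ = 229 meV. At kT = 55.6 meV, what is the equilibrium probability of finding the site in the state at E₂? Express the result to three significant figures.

0.0138

Eᵢ/kT = 0, 1.7968, 4.1187.
Z = Σ e^(−Eᵢ/kT) = e^(−0) + e^(−1.7968) + e^(−4.1187) = 1.0000 + 0.16583 + 0.016266 = 1.1821.
P₂ = e^(−E₂/kT) / Z = 0.016266/1.1821 = 0.0138.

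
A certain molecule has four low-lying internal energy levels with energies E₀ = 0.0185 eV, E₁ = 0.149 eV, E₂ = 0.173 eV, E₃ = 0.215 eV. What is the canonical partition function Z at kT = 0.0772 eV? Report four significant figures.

Eᵢ/kT = 0.239637, 1.93005, 2.24093, 2.78497.
Z = Σ e^(−Eᵢ/kT) = e^(−0.239637) + e^(−1.93005) + e^(−2.24093) + e^(−2.78497) = 0.786913 + 0.145141 + 0.106360 + 0.0617309 = 1.10014.

Z = 1.100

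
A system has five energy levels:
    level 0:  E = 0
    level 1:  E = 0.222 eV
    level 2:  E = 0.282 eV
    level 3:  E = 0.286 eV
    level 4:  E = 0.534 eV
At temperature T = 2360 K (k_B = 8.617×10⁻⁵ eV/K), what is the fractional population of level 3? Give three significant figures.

k_BT = 8.617×10⁻⁵ × 2360 K = 0.20336 eV.
Eᵢ/kT = 0, 1.0917, 1.3867, 1.4064, 2.6259.
Z = Σ e^(−Eᵢ/kT) = e^(−0) + e^(−1.0917) + e^(−1.3867) + e^(−1.4064) + e^(−2.6259) = 1.0000 + 0.33565 + 0.24990 + 0.24502 + 0.072375 = 1.9029.
P₃ = e^(−E₃/kT) / Z = 0.24502/1.9029 = 0.129.

0.129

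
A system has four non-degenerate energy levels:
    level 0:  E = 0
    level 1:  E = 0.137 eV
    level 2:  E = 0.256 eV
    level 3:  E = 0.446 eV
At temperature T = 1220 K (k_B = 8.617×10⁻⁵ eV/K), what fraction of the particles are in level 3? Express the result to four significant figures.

k_BT = 8.617×10⁻⁵ × 1220 K = 0.105127 eV.
Eᵢ/kT = 0, 1.30319, 2.43515, 4.24249.
Z = Σ e^(−Eᵢ/kT) = e^(−0) + e^(−1.30319) + e^(−2.43515) + e^(−4.24249) = 1.00000 + 0.271664 + 0.0875846 + 0.0143718 = 1.37362.
P₃ = e^(−E₃/kT) / Z = 0.0143718/1.37362 = 0.01046.

0.01046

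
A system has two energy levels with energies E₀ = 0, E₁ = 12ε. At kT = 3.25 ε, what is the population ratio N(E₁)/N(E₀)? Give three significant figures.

0.0249

n₁/n₀ = exp[−(E₁−E₀)/kT] = exp(−(12ε)/(3.25ε)) = exp(-3.6923) = 0.0249.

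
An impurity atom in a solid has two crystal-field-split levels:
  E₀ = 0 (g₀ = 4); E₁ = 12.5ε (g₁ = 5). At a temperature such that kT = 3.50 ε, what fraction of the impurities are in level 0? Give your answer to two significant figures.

Eᵢ/kT = 0, 3.571.
Z = Σ gᵢe^(−Eᵢ/kT) = 4·e^(−0) + 5·e^(−3.571) = 4.000 + 0.1406 = 4.141.
P₀ = g₀ e^(−E₀/kT) / Z = 4.000/4.141 = 0.97.

0.97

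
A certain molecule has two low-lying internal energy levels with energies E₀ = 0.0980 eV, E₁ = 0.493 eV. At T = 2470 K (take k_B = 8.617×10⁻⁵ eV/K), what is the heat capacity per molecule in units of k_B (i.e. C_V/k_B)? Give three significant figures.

0.403

k_BT = 8.617×10⁻⁵ × 2470 K = 0.21284 eV.
Eᵢ/kT = 0.46044, 2.3163.
Z = Σ e^(−Eᵢ/kT) = e^(−0.46044) + e^(−2.3163) = 0.63101 + 0.098638 = 0.72965.
⟨E⟩ = 0.15140 eV, ⟨E²⟩ = 0.041162 eV².
C_V/k_B = (⟨E²⟩ − ⟨E⟩²)/(kT)² = (0.041162 − 0.022922)/0.045301 = 0.403.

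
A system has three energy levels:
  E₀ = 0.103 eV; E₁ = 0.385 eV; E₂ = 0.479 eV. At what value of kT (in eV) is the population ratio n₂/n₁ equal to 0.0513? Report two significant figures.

0.032 eV

n₂/n₁ = exp[−(E₂−E₁)/kT] = 0.0513.
⇒ (E₂−E₁)/kT = ln(1/0.0513) = ln(19.49) = 2.970.
kT = 0.094 eV / 2.970 = 0.032 eV.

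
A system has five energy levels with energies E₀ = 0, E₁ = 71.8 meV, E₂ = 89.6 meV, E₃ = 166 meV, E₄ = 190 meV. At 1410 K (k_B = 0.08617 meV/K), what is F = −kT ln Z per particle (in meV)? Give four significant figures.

k_BT = 0.08617 × 1410 K = 121.500 meV.
Eᵢ/kT = 0, 0.590947, 0.737449, 1.36626, 1.56379.
Z = Σ e^(−Eᵢ/kT) = e^(−0) + e^(−0.590947) + e^(−0.737449) + e^(−1.36626) + e^(−1.56379) = 1.00000 + 0.553803 + 0.478333 + 0.255059 + 0.209341 = 2.49654.
F = −kT ln Z = −121.500 × ln(2.49654) = −121.500 × 0.914906 = -111.2 meV.

-111.2 meV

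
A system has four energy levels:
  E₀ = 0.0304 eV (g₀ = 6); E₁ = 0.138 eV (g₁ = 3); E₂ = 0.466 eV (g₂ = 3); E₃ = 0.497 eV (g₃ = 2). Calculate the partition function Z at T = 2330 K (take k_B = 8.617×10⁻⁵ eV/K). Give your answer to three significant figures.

Z = 7.13

k_BT = 8.617×10⁻⁵ × 2330 K = 0.20078 eV.
Eᵢ/kT = 0.15141, 0.68732, 2.3209, 2.4753.
Z = Σ gᵢe^(−Eᵢ/kT) = 6·e^(−0.15141) + 3·e^(−0.68732) + 3·e^(−2.3209) + 2·e^(−2.4753) = 5.1570 + 1.5088 + 0.29456 + 0.16828 = 7.1286.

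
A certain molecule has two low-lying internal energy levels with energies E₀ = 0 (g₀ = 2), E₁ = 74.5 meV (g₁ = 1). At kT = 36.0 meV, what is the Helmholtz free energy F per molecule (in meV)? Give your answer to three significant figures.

Eᵢ/kT = 0, 2.0694.
Z = Σ gᵢe^(−Eᵢ/kT) = 2·e^(−0) + 1·e^(−2.0694) = 2.0000 + 0.12626 = 2.1263.
F = −kT ln Z = −36.0 × ln(2.1263) = −36.0 × 0.75438 = -27.2 meV.

-27.2 meV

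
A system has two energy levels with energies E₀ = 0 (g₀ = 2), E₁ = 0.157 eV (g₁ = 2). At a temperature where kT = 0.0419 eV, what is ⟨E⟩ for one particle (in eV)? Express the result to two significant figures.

0.0036 eV

Eᵢ/kT = 0, 3.747.
Z = Σ gᵢe^(−Eᵢ/kT) = 2·e^(−0) + 2·e^(−3.747) = 2.000 + 0.04718 = 2.047.
⟨E⟩ = Σ Eᵢ gᵢe^(−Eᵢ/kT) / Z = (0·2.000 + 0.157·0.04718) / 2.047 = 0.0036 eV.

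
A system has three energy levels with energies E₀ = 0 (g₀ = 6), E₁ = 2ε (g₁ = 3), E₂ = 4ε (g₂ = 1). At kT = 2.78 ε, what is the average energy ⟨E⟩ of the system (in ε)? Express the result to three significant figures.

0.503 ε

Eᵢ/kT = 0, 0.71942, 1.4388.
Z = Σ gᵢe^(−Eᵢ/kT) = 6·e^(−0) + 3·e^(−0.71942) + 1·e^(−1.4388) = 6.0000 + 1.4611 + 0.23721 = 7.6983.
⟨E⟩ = Σ Eᵢ gᵢe^(−Eᵢ/kT) / Z = (0·6.0000 + 2·1.4611 + 4·0.23721) / 7.6983 = 0.503 ε.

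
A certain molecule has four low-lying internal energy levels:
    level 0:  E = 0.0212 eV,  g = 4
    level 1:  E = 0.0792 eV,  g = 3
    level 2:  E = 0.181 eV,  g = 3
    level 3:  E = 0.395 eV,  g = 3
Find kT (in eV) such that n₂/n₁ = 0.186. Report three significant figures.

n₂/n₁ = (g₂/g₁) exp[−(E₂−E₁)/kT] = 0.186.
⇒ (E₂−E₁)/kT = ln((3/3)/0.186) = ln(5.3763) = 1.6820.
kT = 0.1018 eV / 1.6820 = 0.0605 eV.

0.0605 eV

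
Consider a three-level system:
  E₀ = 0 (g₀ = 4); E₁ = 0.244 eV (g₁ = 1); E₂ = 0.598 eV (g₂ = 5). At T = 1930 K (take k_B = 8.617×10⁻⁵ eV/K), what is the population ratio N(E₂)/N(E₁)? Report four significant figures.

0.5950

k_BT = 8.617×10⁻⁵ × 1930 K = 0.166308 eV.
n₂/n₁ = (g₂/g₁) exp[−(E₂−E₁)/kT] = (5/1) × exp(−(0.354 eV)/(0.166308 eV)) = (5/1) × exp(-2.12858) = 0.5950.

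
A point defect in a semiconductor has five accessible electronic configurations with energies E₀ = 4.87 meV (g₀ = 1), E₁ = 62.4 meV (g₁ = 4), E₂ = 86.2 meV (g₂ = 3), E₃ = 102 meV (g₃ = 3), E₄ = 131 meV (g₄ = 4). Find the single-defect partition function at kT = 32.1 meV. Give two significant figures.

Eᵢ/kT = 0.1517, 1.944, 2.685, 3.178, 4.081.
Z = Σ gᵢe^(−Eᵢ/kT) = 1·e^(−0.1517) + 4·e^(−1.944) + 3·e^(−2.685) + 3·e^(−3.178) + 4·e^(−4.081) = 0.8592 + 0.5725 + 0.2047 + 0.1250 + 0.06756 = 1.829.

Z = 1.8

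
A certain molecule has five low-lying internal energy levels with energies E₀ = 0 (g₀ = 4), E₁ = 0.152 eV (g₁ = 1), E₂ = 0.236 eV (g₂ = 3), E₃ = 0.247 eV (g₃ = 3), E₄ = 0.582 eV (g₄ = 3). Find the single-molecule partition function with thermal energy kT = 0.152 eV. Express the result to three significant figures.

Z = 5.66

Eᵢ/kT = 0, 1.0000, 1.5526, 1.6250, 3.8289.
Z = Σ gᵢe^(−Eᵢ/kT) = 4·e^(−0) + 1·e^(−1.0000) + 3·e^(−1.5526) + 3·e^(−1.6250) + 3·e^(−3.8289) = 4.0000 + 0.36788 + 0.63509 + 0.59074 + 0.065201 = 5.6589.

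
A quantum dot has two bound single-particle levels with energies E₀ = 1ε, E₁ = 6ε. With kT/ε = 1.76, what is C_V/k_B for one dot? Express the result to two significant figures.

Eᵢ/kT = 0.5682, 3.409.
Z = Σ e^(−Eᵢ/kT) = e^(−0.5682) + e^(−3.409) = 0.5665 + 0.03307 = 0.5996.
⟨E⟩ = 1.276 ε, ⟨E²⟩ = 2.930 ε².
C_V/k_B = (⟨E²⟩ − ⟨E⟩²)/(kT)² = (2.930 − 1.628)/3.098 = 0.42.

0.42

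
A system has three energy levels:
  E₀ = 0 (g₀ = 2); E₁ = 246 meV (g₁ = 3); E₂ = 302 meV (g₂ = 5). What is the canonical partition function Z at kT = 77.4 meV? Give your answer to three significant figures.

Z = 2.23

Eᵢ/kT = 0, 3.1783, 3.9018.
Z = Σ gᵢe^(−Eᵢ/kT) = 2·e^(−0) + 3·e^(−3.1783) + 5·e^(−3.9018) = 2.0000 + 0.12497 + 0.10103 = 2.2260.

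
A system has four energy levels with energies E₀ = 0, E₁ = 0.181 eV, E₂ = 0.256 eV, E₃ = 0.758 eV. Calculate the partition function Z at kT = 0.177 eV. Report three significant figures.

Eᵢ/kT = 0, 1.0226, 1.4463, 4.2825.
Z = Σ e^(−Eᵢ/kT) = e^(−0) + e^(−1.0226) + e^(−1.4463) + e^(−4.2825) = 1.0000 + 0.35966 + 0.23544 + 0.013808 = 1.6089.

Z = 1.61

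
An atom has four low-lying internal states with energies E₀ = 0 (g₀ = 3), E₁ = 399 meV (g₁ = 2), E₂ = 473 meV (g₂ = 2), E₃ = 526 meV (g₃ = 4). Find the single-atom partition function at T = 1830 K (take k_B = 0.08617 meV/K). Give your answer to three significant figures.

k_BT = 0.08617 × 1830 K = 157.69 meV.
Eᵢ/kT = 0, 2.5303, 2.9996, 3.3357.
Z = Σ gᵢe^(−Eᵢ/kT) = 3·e^(−0) + 2·e^(−2.5303) + 2·e^(−2.9996) + 4·e^(−3.3357) = 3.0000 + 0.15927 + 0.099614 + 0.14236 = 3.4012.

Z = 3.40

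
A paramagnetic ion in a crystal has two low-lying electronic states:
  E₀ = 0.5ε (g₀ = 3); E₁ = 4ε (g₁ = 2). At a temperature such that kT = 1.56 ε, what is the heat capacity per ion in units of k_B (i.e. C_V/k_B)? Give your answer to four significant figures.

Eᵢ/kT = 0.320513, 2.56410.
Z = Σ gᵢe^(−Eᵢ/kT) = 3·e^(−0.320513) + 2·e^(−2.56410) = 2.17733 + 0.153977 = 2.33131.
⟨E⟩ = 0.731165 ε, ⟨E²⟩ = 1.29025 ε².
C_V/k_B = (⟨E²⟩ − ⟨E⟩²)/(kT)² = (1.29025 − 0.534602)/2.43360 = 0.3105.

0.3105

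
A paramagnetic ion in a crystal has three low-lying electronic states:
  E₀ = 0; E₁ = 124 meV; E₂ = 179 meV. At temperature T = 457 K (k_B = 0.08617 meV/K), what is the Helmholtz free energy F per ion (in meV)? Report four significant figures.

-2.053 meV

k_BT = 0.08617 × 457 K = 39.3797 meV.
Eᵢ/kT = 0, 3.14883, 4.54549.
Z = Σ e^(−Eᵢ/kT) = e^(−0) + e^(−3.14883) + e^(−4.54549) = 1.00000 + 0.0429023 + 0.0106150 = 1.05352.
F = −kT ln Z = −39.3797 × ln(1.05352) = −39.3797 × 0.0521369 = -2.053 meV.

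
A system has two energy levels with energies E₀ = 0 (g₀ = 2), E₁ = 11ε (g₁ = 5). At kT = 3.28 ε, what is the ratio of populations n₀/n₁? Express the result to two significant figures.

11

n₀/n₁ = (g₀/g₁) exp[−(E₀−E₁)/kT] = (2/5) × exp(−(-11ε)/(3.28ε)) = (2/5) × exp(3.354) = 11.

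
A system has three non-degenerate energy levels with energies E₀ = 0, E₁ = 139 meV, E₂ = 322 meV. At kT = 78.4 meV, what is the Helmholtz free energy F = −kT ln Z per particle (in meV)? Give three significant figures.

-13.4 meV

Eᵢ/kT = 0, 1.7730, 4.1071.
Z = Σ e^(−Eᵢ/kT) = e^(−0) + e^(−1.7730) + e^(−4.1071) = 1.0000 + 0.16982 + 0.016455 = 1.1863.
F = −kT ln Z = −78.4 × ln(1.1863) = −78.4 × 0.17084 = -13.4 meV.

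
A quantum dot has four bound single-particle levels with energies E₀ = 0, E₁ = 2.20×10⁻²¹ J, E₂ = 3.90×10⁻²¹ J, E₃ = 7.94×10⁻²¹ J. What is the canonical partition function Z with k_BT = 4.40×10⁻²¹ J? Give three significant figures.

Z = 2.18

Eᵢ/kT = 0, 0.50000, 0.88636, 1.8045.
Z = Σ e^(−Eᵢ/kT) = e^(−0) + e^(−0.50000) + e^(−0.88636) + e^(−1.8045) = 1.0000 + 0.60653 + 0.41215 + 0.16456 = 2.1832.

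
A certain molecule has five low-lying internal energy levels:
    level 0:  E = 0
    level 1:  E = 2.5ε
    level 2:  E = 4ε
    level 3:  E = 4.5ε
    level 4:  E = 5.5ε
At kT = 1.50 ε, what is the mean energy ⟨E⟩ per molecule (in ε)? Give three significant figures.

0.836 ε

Eᵢ/kT = 0, 1.6667, 2.6667, 3.0000, 3.6667.
Z = Σ e^(−Eᵢ/kT) = e^(−0) + e^(−1.6667) + e^(−2.6667) + e^(−3.0000) + e^(−3.6667) = 1.0000 + 0.18887 + 0.069481 + 0.049787 + 0.025561 = 1.3337.
⟨E⟩ = Σ Eᵢ e^(−Eᵢ/kT) / Z = (0·1.0000 + 2.5·0.18887 + 4·0.069481 + 4.5·0.049787 + 5.5·0.025561) / 1.3337 = 0.836 ε.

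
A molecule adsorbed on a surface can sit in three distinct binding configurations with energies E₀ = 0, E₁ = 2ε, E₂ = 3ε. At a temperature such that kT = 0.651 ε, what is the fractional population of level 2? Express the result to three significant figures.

0.00944

Eᵢ/kT = 0, 3.0722, 4.6083.
Z = Σ e^(−Eᵢ/kT) = e^(−0) + e^(−3.0722) + e^(−4.6083) = 1.0000 + 0.046319 + 0.0099688 = 1.0563.
P₂ = e^(−E₂/kT) / Z = 0.0099688/1.0563 = 0.00944.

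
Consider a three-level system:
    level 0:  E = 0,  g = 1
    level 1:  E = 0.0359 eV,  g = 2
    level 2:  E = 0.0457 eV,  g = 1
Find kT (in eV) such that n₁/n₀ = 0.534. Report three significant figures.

0.0272 eV

n₁/n₀ = (g₁/g₀) exp[−(E₁−E₀)/kT] = 0.534.
⇒ (E₁−E₀)/kT = ln((2/1)/0.534) = ln(3.7453) = 1.3205.
kT = 0.0359 eV / 1.3205 = 0.0272 eV.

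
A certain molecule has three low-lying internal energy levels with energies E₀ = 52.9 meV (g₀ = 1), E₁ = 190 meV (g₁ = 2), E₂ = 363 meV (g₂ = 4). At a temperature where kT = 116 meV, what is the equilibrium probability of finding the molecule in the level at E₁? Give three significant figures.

0.325

Eᵢ/kT = 0.45603, 1.6379, 3.1293.
Z = Σ gᵢe^(−Eᵢ/kT) = 1·e^(−0.45603) + 2·e^(−1.6379) + 4·e^(−3.1293) = 0.63379 + 0.38878 + 0.17499 = 1.1976.
P₁ = g₁ e^(−E₁/kT) / Z = 0.38878/1.1976 = 0.325.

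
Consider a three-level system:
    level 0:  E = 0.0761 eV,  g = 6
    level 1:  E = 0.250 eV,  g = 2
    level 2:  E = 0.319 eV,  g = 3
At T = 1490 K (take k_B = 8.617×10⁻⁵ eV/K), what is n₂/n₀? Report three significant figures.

0.0754

k_BT = 8.617×10⁻⁵ × 1490 K = 0.12839 eV.
n₂/n₀ = (g₂/g₀) exp[−(E₂−E₀)/kT] = (3/6) × exp(−(0.2429 eV)/(0.12839 eV)) = (3/6) × exp(-1.8919) = 0.0754.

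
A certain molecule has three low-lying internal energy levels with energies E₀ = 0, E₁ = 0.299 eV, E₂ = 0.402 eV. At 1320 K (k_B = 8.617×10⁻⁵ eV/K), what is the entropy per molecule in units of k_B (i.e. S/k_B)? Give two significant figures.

0.36

k_BT = 8.617×10⁻⁵ × 1320 K = 0.1137 eV.
Eᵢ/kT = 0, 2.630, 3.536.
Z = Σ e^(−Eᵢ/kT) = e^(−0) + e^(−2.630) + e^(−3.536) = 1.000 + 0.07208 + 0.02913 = 1.101.
⟨E⟩ = Σ EᵢPᵢ = 0.03021 eV.
S/k_B = ln Z + ⟨E⟩/kT = ln(1.101) + 0.03021/0.1137 = 0.09622 + 0.2657 = 0.36.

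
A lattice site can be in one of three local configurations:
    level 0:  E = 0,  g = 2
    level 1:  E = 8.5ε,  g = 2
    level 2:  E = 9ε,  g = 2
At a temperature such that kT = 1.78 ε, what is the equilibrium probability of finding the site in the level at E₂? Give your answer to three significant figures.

0.00628

Eᵢ/kT = 0, 4.7753, 5.0562.
Z = Σ gᵢe^(−Eᵢ/kT) = 2·e^(−0) + 2·e^(−4.7753) + 2·e^(−5.0562) = 2.0000 + 0.016871 + 0.012739 = 2.0296.
P₂ = g₂ e^(−E₂/kT) / Z = 0.012739/2.0296 = 0.00628.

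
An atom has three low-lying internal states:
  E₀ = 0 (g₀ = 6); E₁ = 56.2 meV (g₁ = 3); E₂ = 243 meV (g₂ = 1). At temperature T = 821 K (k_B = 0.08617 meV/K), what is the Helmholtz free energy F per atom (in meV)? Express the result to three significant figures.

-141 meV

k_BT = 0.08617 × 821 K = 70.746 meV.
Eᵢ/kT = 0, 0.79439, 3.4348.
Z = Σ gᵢe^(−Eᵢ/kT) = 6·e^(−0) + 3·e^(−0.79439) + 1·e^(−3.4348) = 6.0000 + 1.3556 + 0.032232 = 7.3878.
F = −kT ln Z = −70.746 × ln(7.3878) = −70.746 × 1.9998 = -141 meV.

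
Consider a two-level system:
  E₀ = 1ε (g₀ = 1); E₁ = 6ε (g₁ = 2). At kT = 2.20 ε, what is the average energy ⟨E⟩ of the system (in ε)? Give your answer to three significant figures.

1.85 ε

Eᵢ/kT = 0.45455, 2.7273.
Z = Σ gᵢe^(−Eᵢ/kT) = 1·e^(−0.45455) + 2·e^(−2.7273) = 0.63473 + 0.13079 = 0.76552.
⟨E⟩ = Σ Eᵢ gᵢe^(−Eᵢ/kT) / Z = (1·0.63473 + 6·0.13079) / 0.76552 = 1.85 ε.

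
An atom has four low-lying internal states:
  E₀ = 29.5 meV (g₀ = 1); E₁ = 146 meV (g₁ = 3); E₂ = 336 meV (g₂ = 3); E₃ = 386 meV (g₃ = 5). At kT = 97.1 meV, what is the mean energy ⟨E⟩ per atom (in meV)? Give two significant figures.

Eᵢ/kT = 0.3038, 1.504, 3.460, 3.975.
Z = Σ gᵢe^(−Eᵢ/kT) = 1·e^(−0.3038) + 3·e^(−1.504) + 3·e^(−3.460) + 5·e^(−3.975) = 0.7380 + 0.6667 + 0.09429 + 0.09390 = 1.593.
⟨E⟩ = Σ Eᵢ gᵢe^(−Eᵢ/kT) / Z = (29.5·0.7380 + 146·0.6667 + 336·0.09429 + 386·0.09390) / 1.593 = 120 meV.

120 meV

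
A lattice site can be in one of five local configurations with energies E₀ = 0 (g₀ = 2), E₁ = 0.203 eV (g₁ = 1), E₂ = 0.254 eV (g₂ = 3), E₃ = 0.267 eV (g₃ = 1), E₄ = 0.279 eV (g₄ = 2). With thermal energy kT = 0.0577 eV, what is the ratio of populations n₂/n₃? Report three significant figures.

n₂/n₃ = (g₂/g₃) exp[−(E₂−E₃)/kT] = (3/1) × exp(−(-0.013 eV)/(0.0577 eV)) = (3/1) × exp(0.22530) = 3.76.

3.76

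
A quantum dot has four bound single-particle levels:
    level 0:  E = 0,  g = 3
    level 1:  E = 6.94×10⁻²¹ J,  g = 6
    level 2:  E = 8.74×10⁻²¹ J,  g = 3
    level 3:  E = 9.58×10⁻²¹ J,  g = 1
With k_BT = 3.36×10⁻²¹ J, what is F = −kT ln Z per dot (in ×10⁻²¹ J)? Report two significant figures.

-4.7 ×10⁻²¹ J

Eᵢ/kT = 0, 2.065, 2.601, 2.851.
Z = Σ gᵢe^(−Eᵢ/kT) = 3·e^(−0) + 6·e^(−2.065) + 3·e^(−2.601) + 1·e^(−2.851) = 3.000 + 0.7609 + 0.2226 + 0.05779 = 4.041.
F = −kT ln Z = −3.36 × ln(4.041) = −3.36 × 1.396 = -4.7 ×10⁻²¹ J.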